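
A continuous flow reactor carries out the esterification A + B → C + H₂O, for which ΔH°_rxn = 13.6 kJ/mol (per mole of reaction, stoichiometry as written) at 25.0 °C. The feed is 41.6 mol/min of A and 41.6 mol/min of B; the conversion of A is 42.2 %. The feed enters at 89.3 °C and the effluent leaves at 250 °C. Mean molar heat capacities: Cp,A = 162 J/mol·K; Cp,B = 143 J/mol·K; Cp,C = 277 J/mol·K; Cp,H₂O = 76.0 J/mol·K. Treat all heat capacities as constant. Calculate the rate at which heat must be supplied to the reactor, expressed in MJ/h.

Extent of reaction ξ = 0.422 × 41.6 = 17.555 mol/min
Reaction term: ξ·ΔH°_rxn = 17.555 × 13.6 = 238.75 kJ/min
Sensible, feed 89.3→25 °C: -815.84 kJ/min
Outlet flows (mol/min): A 24.045, B 24.045, C 17.555, H₂O 17.555
Sensible, products 25→250 °C: 3044.4 kJ/min
Q = ΔH = 2467.3 kJ/min = 41.122 kW
Heat supplied = 148.04 MJ/h

Q_in = 148 MJ/h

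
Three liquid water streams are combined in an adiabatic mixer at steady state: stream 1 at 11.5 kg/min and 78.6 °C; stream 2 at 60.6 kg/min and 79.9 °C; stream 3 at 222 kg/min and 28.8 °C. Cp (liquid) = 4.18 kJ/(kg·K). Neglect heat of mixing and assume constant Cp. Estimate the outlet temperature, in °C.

T_out = 41.3 °C

Energy balance with Q = 0: Σ ṁᵢCp,ᵢ(T_out − Tᵢ) = 0
Σ ṁᵢCp,ᵢTᵢ = 11.5×4.18×78.6 + 60.6×4.18×79.9 + 222×4.18×28.8 = 50743
Σ ṁᵢCp,ᵢ = 11.5×4.18 + 60.6×4.18 + 222×4.18 = 1229.3
T_out = 50743 / 1229.3 = 41.277 °C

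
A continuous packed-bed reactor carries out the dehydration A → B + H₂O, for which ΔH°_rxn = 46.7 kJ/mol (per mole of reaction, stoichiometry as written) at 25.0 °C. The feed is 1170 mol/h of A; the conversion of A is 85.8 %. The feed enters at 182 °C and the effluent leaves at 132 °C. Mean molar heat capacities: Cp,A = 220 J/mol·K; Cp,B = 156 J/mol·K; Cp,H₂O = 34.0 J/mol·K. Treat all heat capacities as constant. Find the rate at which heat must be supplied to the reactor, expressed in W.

Q_in = 8550 W

Extent of reaction ξ = 0.858 × 1170 = 1003.9 mol/h
Reaction term: ξ·ΔH°_rxn = 1003.9 × 46.7 = 46880 kJ/h
Sensible, feed 182→25 °C: -40412 kJ/h
Outlet flows (mol/h): A 166.14, B 1003.9, H₂O 1003.9
Sensible, products 25→132 °C: 24319 kJ/h
Q = ΔH = 30788 kJ/h = 8.5522 kW
Heat supplied = 8552.2 W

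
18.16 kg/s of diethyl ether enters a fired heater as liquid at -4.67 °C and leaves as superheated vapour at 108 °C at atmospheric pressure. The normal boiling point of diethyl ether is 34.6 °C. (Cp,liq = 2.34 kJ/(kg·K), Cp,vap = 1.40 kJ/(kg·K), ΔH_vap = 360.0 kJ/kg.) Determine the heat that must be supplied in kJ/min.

Q = 604000 kJ/min

liquid -4.67→34.6 °C: 91.892 kJ/kg
vaporisation at 34.6 °C: 360 kJ/kg
vapour 34.6→108 °C: 102.76 kJ/kg
Δh = 91.892 + 360 + 102.76 = 554.65 kJ/kg
Q = ṁ·Δh = 18.16 kg/s × 554.65 kJ/kg = 10072 kJ/s
|Q| = 10072 kW = 604350 kJ/min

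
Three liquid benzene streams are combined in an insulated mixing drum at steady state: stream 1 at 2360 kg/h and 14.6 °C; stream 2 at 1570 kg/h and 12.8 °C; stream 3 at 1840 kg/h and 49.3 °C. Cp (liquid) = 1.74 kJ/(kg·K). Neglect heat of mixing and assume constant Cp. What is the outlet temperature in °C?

T_out = 25.2 °C

Energy balance with Q = 0: Σ ṁᵢCp,ᵢ(T_out − Tᵢ) = 0
T_out = Σ ṁᵢCp,ᵢTᵢ / Σ ṁᵢCp,ᵢ
      = 252760 / 10040 = 25.176 °C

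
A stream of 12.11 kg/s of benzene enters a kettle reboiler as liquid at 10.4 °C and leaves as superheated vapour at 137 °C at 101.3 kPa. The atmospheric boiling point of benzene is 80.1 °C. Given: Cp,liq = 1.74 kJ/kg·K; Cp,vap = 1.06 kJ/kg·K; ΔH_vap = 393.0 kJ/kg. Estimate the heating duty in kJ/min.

Q = 417000 kJ/min

liquid 10.4→80.1 °C: 121.28 kJ/kg
vaporisation at 80.1 °C: 393 kJ/kg
vapour 80.1→137 °C: 60.314 kJ/kg
Δh = 121.28 + 393 + 60.314 = 574.59 kJ/kg
Q = ṁ·Δh = 12.11 kg/s × 574.59 kJ/kg = 6958.3 kJ/s
|Q| = 6958.3 kW = 417500 kJ/min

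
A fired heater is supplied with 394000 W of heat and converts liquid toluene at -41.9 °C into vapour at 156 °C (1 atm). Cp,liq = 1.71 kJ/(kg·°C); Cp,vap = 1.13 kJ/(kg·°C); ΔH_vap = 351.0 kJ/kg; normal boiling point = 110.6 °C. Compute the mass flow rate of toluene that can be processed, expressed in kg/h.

Δh = 1.71×(110.6−-41.9) + 351.0 + 1.13×(156−110.6) = 663.08 kJ/kg
Q = 394000 W = 394 kJ/s = 1.4184e+06 kJ/h
ṁ = Q/Δh = 1.4184e+06 / 663.08 = 2139.1 kg/h

ṁ = 2140 kg/h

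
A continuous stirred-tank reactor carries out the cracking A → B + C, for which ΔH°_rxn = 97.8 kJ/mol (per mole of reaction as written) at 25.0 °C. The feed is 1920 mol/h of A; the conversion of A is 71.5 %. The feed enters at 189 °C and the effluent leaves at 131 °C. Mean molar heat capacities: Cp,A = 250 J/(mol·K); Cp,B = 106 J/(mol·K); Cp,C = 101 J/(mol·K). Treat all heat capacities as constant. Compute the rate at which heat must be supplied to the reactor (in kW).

Extent of reaction ξ = 0.715 × 1920 = 1372.8 mol/h
Reaction term: ξ·ΔH°_rxn = 1372.8 × 97.8 = 134260 kJ/h
Sensible, feed 189→25 °C: -78720 kJ/h
Outlet flows (mol/h): A 547.2, B 1372.8, C 1372.8
Sensible, products 25→131 °C: 44623 kJ/h
Q = ΔH = 100160 kJ/h = 27.823 kW
Heat supplied = 27.823 kW

Q_in = 27.8 kW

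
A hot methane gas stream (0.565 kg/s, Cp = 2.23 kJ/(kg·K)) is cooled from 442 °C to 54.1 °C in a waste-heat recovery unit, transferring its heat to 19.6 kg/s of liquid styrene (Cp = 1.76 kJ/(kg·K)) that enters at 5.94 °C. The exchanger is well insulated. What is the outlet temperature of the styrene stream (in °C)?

Heat released by hot stream: Q = 0.565 × 2.23 × (442 − 54.1) = 488.73 kJ/s
Energy balance on cold side (adiabatic exchanger): Q = ṁ_c·Cp_c·(T_c,out − T_c,in)
T_c,out = 5.94 + 488.73/(19.6 × 1.76) = 20.108 °C

T_c,out = 20.1 °C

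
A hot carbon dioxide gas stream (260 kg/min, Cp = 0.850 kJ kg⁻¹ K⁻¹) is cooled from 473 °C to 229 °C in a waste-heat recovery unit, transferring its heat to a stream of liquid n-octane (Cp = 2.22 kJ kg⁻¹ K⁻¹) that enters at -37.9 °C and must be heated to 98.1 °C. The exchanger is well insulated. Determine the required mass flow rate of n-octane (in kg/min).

Heat released by hot stream: Q = 260 × 0.850 × (473 − 229) = 53924 kJ/min
Energy balance on cold side (adiabatic exchanger): Q = ṁ_c·Cp_c·(T_c,out − T_c,in)
ṁ_c = 53924 / [2.22 × (98.1 − -37.9)] = 178.6 kg/min

ṁ_c = 179 kg/min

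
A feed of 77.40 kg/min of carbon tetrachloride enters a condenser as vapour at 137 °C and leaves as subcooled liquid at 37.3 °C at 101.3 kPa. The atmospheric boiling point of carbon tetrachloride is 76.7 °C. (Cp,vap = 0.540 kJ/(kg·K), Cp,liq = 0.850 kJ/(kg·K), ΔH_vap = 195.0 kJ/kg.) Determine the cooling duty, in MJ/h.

vapour 137→76.7 °C: -32.562 kJ/kg
condensation at 76.7 °C: -195 kJ/kg
liquid 76.7→37.3 °C: -33.49 kJ/kg
Δh = -32.562 + -195 + -33.49 = -261.05 kJ/kg
Q = ṁ·Δh = 77.40 kg/min × -261.05 kJ/kg = -20205 kJ/min
|Q| = 336.76 kW = 1212.3 MJ/h

Q_c = 1210 MJ/h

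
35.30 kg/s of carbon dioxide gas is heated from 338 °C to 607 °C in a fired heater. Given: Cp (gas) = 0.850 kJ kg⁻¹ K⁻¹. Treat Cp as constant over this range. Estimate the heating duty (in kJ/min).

Q = 484000 kJ/min

Q = ṁ·Cp·ΔT = 35.30 × 0.850 × (607 − 338) = 8071.3 kJ/s
Heating duty = 484280 kJ/min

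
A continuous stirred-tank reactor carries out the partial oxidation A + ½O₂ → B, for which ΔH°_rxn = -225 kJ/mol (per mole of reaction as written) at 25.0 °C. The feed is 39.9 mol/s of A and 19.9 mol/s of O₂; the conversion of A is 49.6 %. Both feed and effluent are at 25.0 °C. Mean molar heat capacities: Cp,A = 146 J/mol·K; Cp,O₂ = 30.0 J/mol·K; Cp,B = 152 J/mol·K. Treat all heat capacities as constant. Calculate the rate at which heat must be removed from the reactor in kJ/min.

Q_out = 267000 kJ/min

Extent of reaction ξ = 0.496 × 39.9 = 19.79 mol/s
Reaction term: ξ·ΔH°_rxn = 19.79 × -225 = -4452.8 kJ/s
Q = ΔH = -4452.8 kJ/s = -4452.8 kW
Heat removed = 267170 kJ/min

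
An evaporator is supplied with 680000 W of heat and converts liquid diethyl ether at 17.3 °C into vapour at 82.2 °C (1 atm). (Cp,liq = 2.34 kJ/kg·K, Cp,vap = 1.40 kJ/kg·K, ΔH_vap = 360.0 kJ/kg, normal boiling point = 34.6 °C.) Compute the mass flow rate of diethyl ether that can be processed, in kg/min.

ṁ = 87.3 kg/min

Δh = 2.34×(34.6−17.3) + 360.0 + 1.40×(82.2−34.6) = 467.12 kJ/kg
Q = 680000 W = 680 kJ/s = 40800 kJ/min
ṁ = Q/Δh = 40800 / 467.12 = 87.343 kg/min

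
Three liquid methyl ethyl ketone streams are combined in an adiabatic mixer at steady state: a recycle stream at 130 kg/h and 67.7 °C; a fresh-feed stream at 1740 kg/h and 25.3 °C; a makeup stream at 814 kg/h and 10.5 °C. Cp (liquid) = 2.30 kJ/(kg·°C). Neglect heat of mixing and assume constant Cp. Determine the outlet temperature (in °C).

No heat crosses the boundary, so H_out = H_in.
T_out = Σ ṁᵢCp,ᵢTᵢ / Σ ṁᵢCp,ᵢ
      = 141150 / 6173.2 = 22.865 °C

T_out = 22.9 °C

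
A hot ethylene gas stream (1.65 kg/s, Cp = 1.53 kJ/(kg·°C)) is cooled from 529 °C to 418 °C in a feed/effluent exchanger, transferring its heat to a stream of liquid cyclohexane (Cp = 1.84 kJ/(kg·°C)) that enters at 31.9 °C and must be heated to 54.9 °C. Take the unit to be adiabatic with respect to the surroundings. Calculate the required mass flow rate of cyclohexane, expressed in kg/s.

Heat released by hot stream: Q = 1.65 × 1.53 × (529 − 418) = 280.22 kJ/s
Energy balance on cold side (adiabatic exchanger): Q = ṁ_c·Cp_c·(T_c,out − T_c,in)
ṁ_c = 280.22 / [1.84 × (54.9 − 31.9)] = 6.6214 kg/s

ṁ_c = 6.62 kg/s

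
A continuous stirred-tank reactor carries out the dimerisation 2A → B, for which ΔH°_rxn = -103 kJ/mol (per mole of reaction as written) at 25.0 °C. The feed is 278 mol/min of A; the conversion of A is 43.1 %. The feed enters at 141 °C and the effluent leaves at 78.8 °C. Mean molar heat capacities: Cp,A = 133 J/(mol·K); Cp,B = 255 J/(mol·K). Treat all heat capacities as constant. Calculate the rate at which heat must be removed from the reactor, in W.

Extent of reaction ξ = 0.431 × 278 / 2 = 59.909 mol/min
Reaction term: ξ·ΔH°_rxn = 59.909 × -103 = -6170.6 kJ/min
Sensible, feed 141→25 °C: -4289 kJ/min
Outlet flows (mol/min): A 158.18, B 59.909
Sensible, products 25→78.8 °C: 1953.7 kJ/min
Q = ΔH = -8505.9 kJ/min = -141.76 kW
Heat removed = 141760 W

Q_out = 142000 W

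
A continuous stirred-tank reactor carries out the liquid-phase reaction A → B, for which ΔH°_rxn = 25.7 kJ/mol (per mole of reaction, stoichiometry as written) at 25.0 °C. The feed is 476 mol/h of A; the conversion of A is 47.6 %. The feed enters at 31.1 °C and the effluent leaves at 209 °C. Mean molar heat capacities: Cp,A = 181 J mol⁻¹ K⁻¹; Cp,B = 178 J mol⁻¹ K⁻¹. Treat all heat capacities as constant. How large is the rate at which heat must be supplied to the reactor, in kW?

Extent of reaction ξ = 0.476 × 476 = 226.58 mol/h
Reaction term: ξ·ΔH°_rxn = 226.58 × 25.7 = 5823 kJ/h
Sensible, feed 31.1→25 °C: -525.55 kJ/h
Outlet flows (mol/h): A 249.42, B 226.58
Sensible, products 25→209 °C: 15728 kJ/h
Q = ΔH = 21025 kJ/h = 5.8403 kW
Heat supplied = 5.8403 kW

Q_in = 5.84 kW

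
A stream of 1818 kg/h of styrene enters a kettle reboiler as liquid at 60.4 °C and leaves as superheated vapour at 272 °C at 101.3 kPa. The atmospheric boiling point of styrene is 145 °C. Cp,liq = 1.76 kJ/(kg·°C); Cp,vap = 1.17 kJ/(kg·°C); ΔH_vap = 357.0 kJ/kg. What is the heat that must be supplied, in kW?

liquid 60.4→145 °C: 148.9 kJ/kg
vaporisation at 145 °C: 357 kJ/kg
vapour 145→272 °C: 148.59 kJ/kg
Δh = 148.9 + 357 + 148.59 = 654.49 kJ/kg
Q = ṁ·Δh = 1818 kg/h × 654.49 kJ/kg = 1.1899e+06 kJ/h
|Q| = 330.52 kW

Q = 331 kW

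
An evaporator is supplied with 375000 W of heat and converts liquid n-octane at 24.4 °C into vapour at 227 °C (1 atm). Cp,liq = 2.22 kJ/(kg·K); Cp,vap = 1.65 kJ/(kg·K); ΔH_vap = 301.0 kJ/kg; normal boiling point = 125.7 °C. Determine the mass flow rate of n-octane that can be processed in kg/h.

ṁ = 1950 kg/h

Δh = 2.22×(125.7−24.4) + 301.0 + 1.65×(227−125.7) = 693.03 kJ/kg
Q = 375000 W = 375 kJ/s = 1.35e+06 kJ/h
ṁ = Q/Δh = 1.35e+06 / 693.03 = 1948 kg/h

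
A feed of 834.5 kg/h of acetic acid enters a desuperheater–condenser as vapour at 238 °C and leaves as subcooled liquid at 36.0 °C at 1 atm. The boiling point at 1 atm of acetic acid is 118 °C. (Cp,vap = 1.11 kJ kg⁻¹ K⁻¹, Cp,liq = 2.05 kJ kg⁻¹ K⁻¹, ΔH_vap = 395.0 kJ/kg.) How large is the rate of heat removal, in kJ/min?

Q_c = 9680 kJ/min

vapour 238→118 °C: -133.2 kJ/kg
condensation at 118 °C: -395 kJ/kg
liquid 118→36.0 °C: -168.1 kJ/kg
Δh = -133.2 + -395 + -168.1 = -696.3 kJ/kg
Q = ṁ·Δh = 834.5 kg/h × -696.3 kJ/kg = -581060 kJ/h
|Q| = 161.41 kW = 9684.4 kJ/min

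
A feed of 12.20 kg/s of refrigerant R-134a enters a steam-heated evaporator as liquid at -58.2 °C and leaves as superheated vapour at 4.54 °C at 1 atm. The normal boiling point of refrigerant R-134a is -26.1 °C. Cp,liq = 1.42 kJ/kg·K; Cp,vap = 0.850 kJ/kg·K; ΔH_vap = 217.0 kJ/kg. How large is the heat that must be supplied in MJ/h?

liquid -58.2→-26.1 °C: 45.582 kJ/kg
vaporisation at -26.1 °C: 217 kJ/kg
vapour -26.1→4.54 °C: 26.044 kJ/kg
Δh = 45.582 + 217 + 26.044 = 288.63 kJ/kg
Q = ṁ·Δh = 12.20 kg/s × 288.63 kJ/kg = 3521.2 kJ/s
|Q| = 3521.2 kW = 12676 MJ/h

Q = 12700 MJ/h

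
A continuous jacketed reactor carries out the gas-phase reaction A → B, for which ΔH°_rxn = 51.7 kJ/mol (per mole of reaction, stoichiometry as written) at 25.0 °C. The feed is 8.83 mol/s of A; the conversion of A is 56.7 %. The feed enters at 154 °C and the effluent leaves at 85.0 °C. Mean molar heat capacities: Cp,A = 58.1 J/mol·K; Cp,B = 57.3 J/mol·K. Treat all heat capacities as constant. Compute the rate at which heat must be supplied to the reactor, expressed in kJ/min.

Q_in = 13400 kJ/min

Extent of reaction ξ = 0.567 × 8.83 = 5.0066 mol/s
Reaction term: ξ·ΔH°_rxn = 5.0066 × 51.7 = 258.84 kJ/s
Sensible, feed 154→25 °C: -66.18 kJ/s
Outlet flows (mol/s): A 3.8234, B 5.0066
Sensible, products 25→85.0 °C: 30.541 kJ/s
Q = ΔH = 223.2 kJ/s = 223.2 kW
Heat supplied = 13392 kJ/min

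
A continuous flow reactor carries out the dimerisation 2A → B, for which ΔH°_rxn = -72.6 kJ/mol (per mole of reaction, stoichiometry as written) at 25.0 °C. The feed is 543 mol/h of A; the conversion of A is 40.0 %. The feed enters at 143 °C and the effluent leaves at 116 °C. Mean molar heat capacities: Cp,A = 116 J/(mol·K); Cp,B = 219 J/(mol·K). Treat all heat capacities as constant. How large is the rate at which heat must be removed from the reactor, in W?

Extent of reaction ξ = 0.400 × 543 / 2 = 108.6 mol/h
Reaction term: ξ·ΔH°_rxn = 108.6 × -72.6 = -7884.4 kJ/h
Sensible, feed 143→25 °C: -7432.6 kJ/h
Outlet flows (mol/h): A 325.8, B 108.6
Sensible, products 25→116 °C: 5603.4 kJ/h
Q = ΔH = -9713.5 kJ/h = -2.6982 kW
Heat removed = 2698.2 W

Q_out = 2700 W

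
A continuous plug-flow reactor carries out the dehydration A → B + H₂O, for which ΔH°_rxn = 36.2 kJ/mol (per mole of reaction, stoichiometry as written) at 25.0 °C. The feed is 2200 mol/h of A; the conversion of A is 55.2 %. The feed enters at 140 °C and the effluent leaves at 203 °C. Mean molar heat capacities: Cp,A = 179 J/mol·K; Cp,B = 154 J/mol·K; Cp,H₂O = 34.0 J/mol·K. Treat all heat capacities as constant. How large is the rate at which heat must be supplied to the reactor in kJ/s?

Q_in = 19.6 kJ/s

Extent of reaction ξ = 0.552 × 2200 = 1214.4 mol/h
Reaction term: ξ·ΔH°_rxn = 1214.4 × 36.2 = 43961 kJ/h
Sensible, feed 140→25 °C: -45287 kJ/h
Outlet flows (mol/h): A 985.6, B 1214.4, H₂O 1214.4
Sensible, products 25→203 °C: 72042 kJ/h
Q = ΔH = 70716 kJ/h = 19.643 kW
Heat supplied = 19.643 kJ/s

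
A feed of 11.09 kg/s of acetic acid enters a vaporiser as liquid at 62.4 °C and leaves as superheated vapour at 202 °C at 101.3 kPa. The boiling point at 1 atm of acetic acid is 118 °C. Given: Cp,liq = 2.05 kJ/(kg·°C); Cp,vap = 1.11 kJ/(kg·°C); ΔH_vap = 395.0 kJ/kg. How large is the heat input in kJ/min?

liquid 62.4→118 °C: 113.98 kJ/kg
vaporisation at 118 °C: 395 kJ/kg
vapour 118→202 °C: 93.24 kJ/kg
Δh = 113.98 + 395 + 93.24 = 602.22 kJ/kg
Q = ṁ·Δh = 11.09 kg/s × 602.22 kJ/kg = 6678.6 kJ/s
|Q| = 6678.6 kW = 400720 kJ/min

Q = 401000 kJ/min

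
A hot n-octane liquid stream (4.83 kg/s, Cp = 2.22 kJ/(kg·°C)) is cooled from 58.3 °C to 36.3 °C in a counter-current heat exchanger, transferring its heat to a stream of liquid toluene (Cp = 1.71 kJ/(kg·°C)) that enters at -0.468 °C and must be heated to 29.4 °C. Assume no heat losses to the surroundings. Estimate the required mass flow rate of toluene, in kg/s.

ṁ_c = 4.62 kg/s

Heat released by hot stream: Q = 4.83 × 2.22 × (58.3 − 36.3) = 235.9 kJ/s
Energy balance on cold side (adiabatic exchanger): Q = ṁ_c·Cp_c·(T_c,out − T_c,in)
ṁ_c = 235.9 / [1.71 × (29.4 − -0.468)] = 4.6187 kg/s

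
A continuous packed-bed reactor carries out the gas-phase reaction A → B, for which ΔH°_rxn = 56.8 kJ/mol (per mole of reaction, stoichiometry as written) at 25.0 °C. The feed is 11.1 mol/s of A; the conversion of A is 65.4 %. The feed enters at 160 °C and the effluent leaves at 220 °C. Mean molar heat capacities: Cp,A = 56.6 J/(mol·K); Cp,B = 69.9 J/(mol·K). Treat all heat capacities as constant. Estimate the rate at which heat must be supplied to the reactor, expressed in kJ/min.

Extent of reaction ξ = 0.654 × 11.1 = 7.2594 mol/s
Reaction term: ξ·ΔH°_rxn = 7.2594 × 56.8 = 412.33 kJ/s
Sensible, feed 160→25 °C: -84.815 kJ/s
Outlet flows (mol/s): A 3.8406, B 7.2594
Sensible, products 25→220 °C: 141.34 kJ/s
Q = ΔH = 468.86 kJ/s = 468.86 kW
Heat supplied = 28131 kJ/min

Q_in = 28100 kJ/min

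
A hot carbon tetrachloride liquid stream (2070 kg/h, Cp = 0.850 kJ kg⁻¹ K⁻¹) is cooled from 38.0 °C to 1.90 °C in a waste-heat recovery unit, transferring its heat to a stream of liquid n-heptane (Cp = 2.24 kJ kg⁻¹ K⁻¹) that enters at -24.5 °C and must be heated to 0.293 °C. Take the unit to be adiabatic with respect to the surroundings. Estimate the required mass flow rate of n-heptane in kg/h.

ṁ_c = 1140 kg/h

Heat released by hot stream: Q = 2070 × 0.850 × (38.0 − 1.90) = 63518 kJ/h
Energy balance on cold side (adiabatic exchanger): Q = ṁ_c·Cp_c·(T_c,out − T_c,in)
ṁ_c = 63518 / [2.24 × (0.293 − -24.5)] = 1143.7 kg/h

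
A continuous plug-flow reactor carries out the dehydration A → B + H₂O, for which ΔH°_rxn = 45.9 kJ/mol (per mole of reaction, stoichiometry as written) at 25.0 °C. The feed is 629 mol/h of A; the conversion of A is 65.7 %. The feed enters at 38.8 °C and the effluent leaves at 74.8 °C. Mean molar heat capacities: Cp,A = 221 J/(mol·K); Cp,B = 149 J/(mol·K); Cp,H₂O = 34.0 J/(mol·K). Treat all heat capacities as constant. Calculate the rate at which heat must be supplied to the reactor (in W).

Extent of reaction ξ = 0.657 × 629 = 413.25 mol/h
Reaction term: ξ·ΔH°_rxn = 413.25 × 45.9 = 18968 kJ/h
Sensible, feed 38.8→25 °C: -1918.3 kJ/h
Outlet flows (mol/h): A 215.75, B 413.25, H₂O 413.25
Sensible, products 25→74.8 °C: 6140.6 kJ/h
Q = ΔH = 23191 kJ/h = 6.4418 kW
Heat supplied = 6441.8 W

Q_in = 6440 W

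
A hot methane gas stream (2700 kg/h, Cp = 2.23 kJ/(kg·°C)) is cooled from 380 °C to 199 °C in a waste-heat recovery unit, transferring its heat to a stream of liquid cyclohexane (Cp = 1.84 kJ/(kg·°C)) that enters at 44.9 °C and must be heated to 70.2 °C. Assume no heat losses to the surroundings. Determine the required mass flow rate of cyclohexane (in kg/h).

ṁ_c = 23400 kg/h

Heat released by hot stream: Q = 2700 × 2.23 × (380 − 199) = 1.0898e+06 kJ/h
Energy balance on cold side (adiabatic exchanger): Q = ṁ_c·Cp_c·(T_c,out − T_c,in)
ṁ_c = 1.0898e+06 / [1.84 × (70.2 − 44.9)] = 23410 kg/h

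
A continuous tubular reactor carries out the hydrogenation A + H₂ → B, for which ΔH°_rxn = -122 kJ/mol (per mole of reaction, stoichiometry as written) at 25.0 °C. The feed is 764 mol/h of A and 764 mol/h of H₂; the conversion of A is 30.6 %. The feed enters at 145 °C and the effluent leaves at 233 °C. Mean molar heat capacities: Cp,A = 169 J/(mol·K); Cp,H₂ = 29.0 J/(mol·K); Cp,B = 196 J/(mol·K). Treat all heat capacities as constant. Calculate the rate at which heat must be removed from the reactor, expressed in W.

Extent of reaction ξ = 0.306 × 764 = 233.78 mol/h
Reaction term: ξ·ΔH°_rxn = 233.78 × -122 = -28522 kJ/h
Sensible, feed 145→25 °C: -18153 kJ/h
Outlet flows (mol/h): A 530.22, H₂ 530.22, B 233.78
Sensible, products 25→233 °C: 31367 kJ/h
Q = ΔH = -15307 kJ/h = -4.2519 kW
Heat removed = 4251.9 W

Q_out = 4250 W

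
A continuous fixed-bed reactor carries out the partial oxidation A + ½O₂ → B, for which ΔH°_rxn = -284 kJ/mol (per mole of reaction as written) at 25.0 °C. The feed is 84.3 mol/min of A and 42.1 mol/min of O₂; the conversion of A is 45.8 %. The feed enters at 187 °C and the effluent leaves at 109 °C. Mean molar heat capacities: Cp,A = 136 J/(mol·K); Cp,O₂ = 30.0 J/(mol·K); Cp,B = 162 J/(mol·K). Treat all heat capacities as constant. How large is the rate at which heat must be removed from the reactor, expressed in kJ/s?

Extent of reaction ξ = 0.458 × 84.3 = 38.609 mol/min
Reaction term: ξ·ΔH°_rxn = 38.609 × -284 = -10965 kJ/min
Sensible, feed 187→25 °C: -2061.9 kJ/min
Outlet flows (mol/min): A 45.691, O₂ 22.795, B 38.609
Sensible, products 25→109 °C: 1104.8 kJ/min
Q = ΔH = -11922 kJ/min = -198.7 kW
Heat removed = 198.7 kJ/s

Q_out = 199 kJ/s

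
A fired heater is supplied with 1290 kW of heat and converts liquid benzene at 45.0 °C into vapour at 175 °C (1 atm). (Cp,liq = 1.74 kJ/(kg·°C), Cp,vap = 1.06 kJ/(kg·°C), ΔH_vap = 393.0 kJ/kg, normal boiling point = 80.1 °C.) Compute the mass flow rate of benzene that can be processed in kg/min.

Δh = 1.74×(80.1−45.0) + 393.0 + 1.06×(175−80.1) = 554.67 kJ/kg
Q = 1290 kW = 1290 kJ/s = 77400 kJ/min
ṁ = Q/Δh = 77400 / 554.67 = 139.54 kg/min

ṁ = 140 kg/min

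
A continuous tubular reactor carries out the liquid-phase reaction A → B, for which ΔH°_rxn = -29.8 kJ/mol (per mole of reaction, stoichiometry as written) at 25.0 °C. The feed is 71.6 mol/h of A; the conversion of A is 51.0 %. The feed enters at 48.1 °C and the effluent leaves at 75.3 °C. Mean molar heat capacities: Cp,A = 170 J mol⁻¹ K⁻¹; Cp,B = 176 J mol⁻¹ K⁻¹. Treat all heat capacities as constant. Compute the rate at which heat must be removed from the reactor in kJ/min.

Q_out = 12.4 kJ/min

Extent of reaction ξ = 0.510 × 71.6 = 36.516 mol/h
Reaction term: ξ·ΔH°_rxn = 36.516 × -29.8 = -1088.2 kJ/h
Sensible, feed 48.1→25 °C: -281.17 kJ/h
Outlet flows (mol/h): A 35.084, B 36.516
Sensible, products 25→75.3 °C: 623.27 kJ/h
Q = ΔH = -746.08 kJ/h = -0.20724 kW
Heat removed = 12.435 kJ/min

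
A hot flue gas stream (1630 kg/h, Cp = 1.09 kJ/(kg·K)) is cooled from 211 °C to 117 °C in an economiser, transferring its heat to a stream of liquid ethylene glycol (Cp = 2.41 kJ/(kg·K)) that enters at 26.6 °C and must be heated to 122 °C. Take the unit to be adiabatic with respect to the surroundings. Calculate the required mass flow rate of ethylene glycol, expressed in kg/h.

Heat released by hot stream: Q = 1630 × 1.09 × (211 − 117) = 167010 kJ/h
Energy balance on cold side (adiabatic exchanger): Q = ṁ_c·Cp_c·(T_c,out − T_c,in)
ṁ_c = 167010 / [2.41 × (122 − 26.6)] = 726.4 kg/h

ṁ_c = 726 kg/h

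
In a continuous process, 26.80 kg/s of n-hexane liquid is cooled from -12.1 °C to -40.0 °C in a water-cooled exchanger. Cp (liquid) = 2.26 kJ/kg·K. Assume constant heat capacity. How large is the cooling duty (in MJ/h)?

Q = ṁ·Cp·ΔT = 26.80 × 2.26 × (-40.0 − -12.1) = -1689.8 kJ/s
Cooling duty = 6083.4 MJ/h

Q_c = 6080 MJ/h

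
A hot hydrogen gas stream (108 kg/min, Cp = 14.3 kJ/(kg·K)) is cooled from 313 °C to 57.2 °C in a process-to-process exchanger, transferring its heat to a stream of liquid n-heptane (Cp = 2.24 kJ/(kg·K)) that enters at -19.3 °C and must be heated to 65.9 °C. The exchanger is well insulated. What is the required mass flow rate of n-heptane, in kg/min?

Heat released by hot stream: Q = 108 × 14.3 × (313 − 57.2) = 395060 kJ/min
Energy balance on cold side (adiabatic exchanger): Q = ṁ_c·Cp_c·(T_c,out − T_c,in)
ṁ_c = 395060 / [2.24 × (65.9 − -19.3)] = 2070 kg/min

ṁ_c = 2070 kg/min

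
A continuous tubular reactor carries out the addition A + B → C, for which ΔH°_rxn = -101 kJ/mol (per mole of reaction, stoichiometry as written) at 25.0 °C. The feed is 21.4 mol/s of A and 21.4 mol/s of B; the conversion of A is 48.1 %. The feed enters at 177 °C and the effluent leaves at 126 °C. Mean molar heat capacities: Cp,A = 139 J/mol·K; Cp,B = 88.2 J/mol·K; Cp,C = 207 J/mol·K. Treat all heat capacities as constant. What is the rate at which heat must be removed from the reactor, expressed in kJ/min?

Extent of reaction ξ = 0.481 × 21.4 = 10.293 mol/s
Reaction term: ξ·ΔH°_rxn = 10.293 × -101 = -1039.6 kJ/s
Sensible, feed 177→25 °C: -739.04 kJ/s
Outlet flows (mol/s): A 11.107, B 11.107, C 10.293
Sensible, products 25→126 °C: 470.07 kJ/s
Q = ΔH = -1308.6 kJ/s = -1308.6 kW
Heat removed = 78516 kJ/min

Q_out = 78500 kJ/min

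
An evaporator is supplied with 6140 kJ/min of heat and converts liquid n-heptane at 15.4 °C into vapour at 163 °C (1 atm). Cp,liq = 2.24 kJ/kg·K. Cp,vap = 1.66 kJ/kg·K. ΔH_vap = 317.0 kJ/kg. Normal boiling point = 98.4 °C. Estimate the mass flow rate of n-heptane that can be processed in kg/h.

Δh = 2.24×(98.4−15.4) + 317.0 + 1.66×(163−98.4) = 610.16 kJ/kg
Q = 6140 kJ/min = 102.33 kJ/s = 368400 kJ/h
ṁ = Q/Δh = 368400 / 610.16 = 603.78 kg/h

ṁ = 604 kg/h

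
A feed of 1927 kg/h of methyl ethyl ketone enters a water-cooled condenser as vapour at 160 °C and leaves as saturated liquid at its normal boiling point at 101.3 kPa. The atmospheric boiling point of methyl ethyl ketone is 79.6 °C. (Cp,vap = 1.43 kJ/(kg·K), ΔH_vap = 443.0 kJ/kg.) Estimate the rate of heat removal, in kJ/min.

vapour 160→79.6 °C: -114.97 kJ/kg
condensation at 79.6 °C: -443 kJ/kg
Δh = -114.97 + -443 = -557.97 kJ/kg
Q = ṁ·Δh = 1927 kg/h × -557.97 kJ/kg = -1.0752e+06 kJ/h
|Q| = 298.67 kW = 17920 kJ/min

Q_c = 17900 kJ/min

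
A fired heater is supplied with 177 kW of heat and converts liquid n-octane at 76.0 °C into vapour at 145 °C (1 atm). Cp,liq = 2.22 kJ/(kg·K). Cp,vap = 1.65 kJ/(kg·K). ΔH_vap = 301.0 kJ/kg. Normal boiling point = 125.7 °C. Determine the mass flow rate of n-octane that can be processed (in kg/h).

Δh = 2.22×(125.7−76.0) + 301.0 + 1.65×(145−125.7) = 443.18 kJ/kg
Q = 177 kW = 177 kJ/s = 637200 kJ/h
ṁ = Q/Δh = 637200 / 443.18 = 1437.8 kg/h

ṁ = 1440 kg/h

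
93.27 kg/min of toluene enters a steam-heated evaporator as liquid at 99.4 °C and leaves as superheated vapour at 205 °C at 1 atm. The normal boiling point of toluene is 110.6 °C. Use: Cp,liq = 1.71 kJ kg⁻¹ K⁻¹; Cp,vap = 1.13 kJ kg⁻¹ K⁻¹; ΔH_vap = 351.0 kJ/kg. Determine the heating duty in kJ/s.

liquid 99.4→110.6 °C: 19.152 kJ/kg
vaporisation at 110.6 °C: 351 kJ/kg
vapour 110.6→205 °C: 106.67 kJ/kg
Δh = 19.152 + 351 + 106.67 = 476.82 kJ/kg
Q = ṁ·Δh = 93.27 kg/min × 476.82 kJ/kg = 44473 kJ/min
|Q| = 741.22 kW

Q = 741 kJ/s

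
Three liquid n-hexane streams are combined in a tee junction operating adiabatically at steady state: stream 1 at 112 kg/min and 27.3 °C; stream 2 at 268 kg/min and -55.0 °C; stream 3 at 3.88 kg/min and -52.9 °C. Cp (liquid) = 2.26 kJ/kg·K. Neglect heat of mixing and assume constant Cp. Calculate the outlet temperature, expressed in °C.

Adiabatic, steady state ⇒ Σ ṁᵢCp,ᵢ(T_out − Tᵢ) = 0
T_out = Σ ṁᵢCp,ᵢTᵢ / Σ ṁᵢCp,ᵢ
      = -26866 / 867.57 = -30.967 °C

T_out = -31.0 °C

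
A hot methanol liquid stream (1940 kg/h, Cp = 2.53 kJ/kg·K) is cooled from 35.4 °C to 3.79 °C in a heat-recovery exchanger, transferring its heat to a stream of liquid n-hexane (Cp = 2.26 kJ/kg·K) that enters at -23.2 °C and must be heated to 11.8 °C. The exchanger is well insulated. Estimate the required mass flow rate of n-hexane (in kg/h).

ṁ_c = 1960 kg/h

Heat released by hot stream: Q = 1940 × 2.53 × (35.4 − 3.79) = 155150 kJ/h
Energy balance on cold side (adiabatic exchanger): Q = ṁ_c·Cp_c·(T_c,out − T_c,in)
ṁ_c = 155150 / [2.26 × (11.8 − -23.2)] = 1961.4 kg/h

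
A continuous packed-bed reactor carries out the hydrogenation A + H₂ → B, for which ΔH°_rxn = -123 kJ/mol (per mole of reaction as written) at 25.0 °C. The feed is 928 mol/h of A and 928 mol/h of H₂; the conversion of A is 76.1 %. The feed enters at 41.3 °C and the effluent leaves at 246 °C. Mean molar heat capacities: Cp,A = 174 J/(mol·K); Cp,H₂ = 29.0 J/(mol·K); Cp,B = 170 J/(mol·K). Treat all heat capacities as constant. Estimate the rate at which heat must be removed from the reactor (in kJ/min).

Extent of reaction ξ = 0.761 × 928 = 706.21 mol/h
Reaction term: ξ·ΔH°_rxn = 706.21 × -123 = -86864 kJ/h
Sensible, feed 41.3→25 °C: -3070.7 kJ/h
Outlet flows (mol/h): A 221.79, H₂ 221.79, B 706.21
Sensible, products 25→246 °C: 36482 kJ/h
Q = ΔH = -53452 kJ/h = -14.848 kW
Heat removed = 890.86 kJ/min

Q_out = 891 kJ/min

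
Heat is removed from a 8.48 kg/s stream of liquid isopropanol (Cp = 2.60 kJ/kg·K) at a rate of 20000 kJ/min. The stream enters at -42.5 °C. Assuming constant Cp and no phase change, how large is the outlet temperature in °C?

Q = 20000 kJ/min = 333.33 kJ/s
ΔT = Q/(ṁ·Cp) = 333.33/(8.48×2.60) = 15.119 K
T_out = -42.5 − 15.119 = -57.619 °C

T_out = -57.6 °C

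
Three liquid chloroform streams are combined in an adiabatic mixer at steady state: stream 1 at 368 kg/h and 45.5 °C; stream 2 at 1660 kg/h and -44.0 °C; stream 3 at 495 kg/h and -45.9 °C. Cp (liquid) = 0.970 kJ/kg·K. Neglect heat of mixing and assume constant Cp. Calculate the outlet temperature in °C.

T_out = -31.3 °C

Adiabatic, steady state ⇒ Σ ṁᵢCp,ᵢ(T_out − Tᵢ) = 0
T_out = Σ ṁᵢCp,ᵢTᵢ / Σ ṁᵢCp,ᵢ
      = -76646 / 2447.3 = -31.318 °C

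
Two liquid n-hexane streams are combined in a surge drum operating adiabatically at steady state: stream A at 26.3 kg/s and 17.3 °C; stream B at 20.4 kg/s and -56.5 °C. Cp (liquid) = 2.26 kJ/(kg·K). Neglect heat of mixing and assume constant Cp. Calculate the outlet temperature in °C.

T_out = -14.9 °C

Energy balance with Q = 0: Σ ṁᵢCp,ᵢ(T_out − Tᵢ) = 0
Σ ṁᵢCp,ᵢTᵢ = 26.3×2.26×17.3 + 20.4×2.26×-56.5 = -1576.6
Σ ṁᵢCp,ᵢ = 26.3×2.26 + 20.4×2.26 = 105.54
T_out = -1576.6 / 105.54 = -14.938 °C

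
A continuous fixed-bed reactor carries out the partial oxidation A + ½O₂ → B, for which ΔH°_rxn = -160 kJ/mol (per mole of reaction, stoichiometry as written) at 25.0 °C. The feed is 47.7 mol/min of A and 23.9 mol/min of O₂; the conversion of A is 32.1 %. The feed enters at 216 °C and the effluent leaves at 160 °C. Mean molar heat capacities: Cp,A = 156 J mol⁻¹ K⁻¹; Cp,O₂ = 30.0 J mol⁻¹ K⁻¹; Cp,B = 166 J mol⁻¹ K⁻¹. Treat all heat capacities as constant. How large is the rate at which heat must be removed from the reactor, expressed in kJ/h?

Q_out = 175000 kJ/h

Extent of reaction ξ = 0.321 × 47.7 = 15.312 mol/min
Reaction term: ξ·ΔH°_rxn = 15.312 × -160 = -2449.9 kJ/min
Sensible, feed 216→25 °C: -1558.2 kJ/min
Outlet flows (mol/min): A 32.388, O₂ 16.244, B 15.312
Sensible, products 25→160 °C: 1091 kJ/min
Q = ΔH = -2917.1 kJ/min = -48.618 kW
Heat removed = 175020 kJ/h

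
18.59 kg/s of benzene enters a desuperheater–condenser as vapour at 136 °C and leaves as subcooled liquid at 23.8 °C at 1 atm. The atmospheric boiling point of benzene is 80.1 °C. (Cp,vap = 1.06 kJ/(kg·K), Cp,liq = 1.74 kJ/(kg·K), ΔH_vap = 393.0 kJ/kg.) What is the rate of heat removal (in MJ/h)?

Q_c = 36800 MJ/h

vapour 136→80.1 °C: -59.254 kJ/kg
condensation at 80.1 °C: -393 kJ/kg
liquid 80.1→23.8 °C: -97.962 kJ/kg
Δh = -59.254 + -393 + -97.962 = -550.22 kJ/kg
Q = ṁ·Δh = 18.59 kg/s × -550.22 kJ/kg = -10229 kJ/s
|Q| = 10229 kW = 36823 MJ/h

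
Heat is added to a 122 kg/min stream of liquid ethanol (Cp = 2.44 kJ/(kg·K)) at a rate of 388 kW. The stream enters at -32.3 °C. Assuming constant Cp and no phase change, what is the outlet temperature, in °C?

Q = 388 kW = 23280 kJ/min
ΔT = Q/(ṁ·Cp) = 23280/(122×2.44) = 78.205 K
T_out = -32.3 + 78.205 = 45.905 °C

T_out = 45.9 °C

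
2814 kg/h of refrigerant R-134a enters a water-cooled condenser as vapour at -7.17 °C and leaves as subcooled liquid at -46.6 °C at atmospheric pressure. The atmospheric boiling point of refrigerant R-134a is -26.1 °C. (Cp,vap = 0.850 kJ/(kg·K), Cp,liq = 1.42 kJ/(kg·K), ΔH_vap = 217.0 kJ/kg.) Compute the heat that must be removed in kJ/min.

vapour -7.17→-26.1 °C: -16.09 kJ/kg
condensation at -26.1 °C: -217 kJ/kg
liquid -26.1→-46.6 °C: -29.11 kJ/kg
Δh = -16.09 + -217 + -29.11 = -262.2 kJ/kg
Q = ṁ·Δh = 2814 kg/h × -262.2 kJ/kg = -737830 kJ/h
|Q| = 204.95 kW = 12297 kJ/min

Q_c = 12300 kJ/min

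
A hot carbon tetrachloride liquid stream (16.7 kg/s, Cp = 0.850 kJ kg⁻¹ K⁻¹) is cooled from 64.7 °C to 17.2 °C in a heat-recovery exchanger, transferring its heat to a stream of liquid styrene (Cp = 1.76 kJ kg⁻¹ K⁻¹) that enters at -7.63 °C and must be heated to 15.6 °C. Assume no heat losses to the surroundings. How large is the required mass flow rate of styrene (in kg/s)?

Heat released by hot stream: Q = 16.7 × 0.850 × (64.7 − 17.2) = 674.26 kJ/s
Energy balance on cold side (adiabatic exchanger): Q = ṁ_c·Cp_c·(T_c,out − T_c,in)
ṁ_c = 674.26 / [1.76 × (15.6 − -7.63)] = 16.492 kg/s

ṁ_c = 16.5 kg/s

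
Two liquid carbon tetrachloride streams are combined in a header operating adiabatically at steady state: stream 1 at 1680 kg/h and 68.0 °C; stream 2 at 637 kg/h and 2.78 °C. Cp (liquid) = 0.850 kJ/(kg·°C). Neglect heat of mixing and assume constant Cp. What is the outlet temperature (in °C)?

T_out = 50.1 °C

Energy balance with Q = 0: Σ ṁᵢCp,ᵢ(T_out − Tᵢ) = 0
Σ ṁᵢCp,ᵢTᵢ = 1680×0.850×68.0 + 637×0.850×2.78 = 98609
Σ ṁᵢCp,ᵢ = 1680×0.850 + 637×0.850 = 1969.4
T_out = 98609 / 1969.4 = 50.069 °C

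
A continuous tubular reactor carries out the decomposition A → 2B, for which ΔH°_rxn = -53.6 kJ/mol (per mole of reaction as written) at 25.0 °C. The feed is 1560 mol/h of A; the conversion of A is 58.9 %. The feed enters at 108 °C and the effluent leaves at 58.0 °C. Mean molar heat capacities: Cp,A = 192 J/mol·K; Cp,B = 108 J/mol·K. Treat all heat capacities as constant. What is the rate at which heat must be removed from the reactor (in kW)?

Extent of reaction ξ = 0.589 × 1560 = 918.84 mol/h
Reaction term: ξ·ΔH°_rxn = 918.84 × -53.6 = -49250 kJ/h
Sensible, feed 108→25 °C: -24860 kJ/h
Outlet flows (mol/h): A 641.16, B 1837.7
Sensible, products 25→58.0 °C: 10612 kJ/h
Q = ΔH = -63498 kJ/h = -17.638 kW
Heat removed = 17.638 kW

Q_out = 17.6 kW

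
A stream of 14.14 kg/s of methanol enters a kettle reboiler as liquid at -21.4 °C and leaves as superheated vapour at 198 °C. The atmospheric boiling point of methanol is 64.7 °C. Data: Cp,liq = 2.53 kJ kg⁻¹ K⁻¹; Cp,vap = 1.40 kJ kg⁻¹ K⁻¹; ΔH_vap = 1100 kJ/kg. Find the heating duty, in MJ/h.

liquid -21.4→64.7 °C: 217.83 kJ/kg
vaporisation at 64.7 °C: 1100 kJ/kg
vapour 64.7→198 °C: 186.62 kJ/kg
Δh = 217.83 + 1100 + 186.62 = 1504.5 kJ/kg
Q = ṁ·Δh = 14.14 kg/s × 1504.5 kJ/kg = 21273 kJ/s
|Q| = 21273 kW = 76583 MJ/h

Q = 76600 MJ/h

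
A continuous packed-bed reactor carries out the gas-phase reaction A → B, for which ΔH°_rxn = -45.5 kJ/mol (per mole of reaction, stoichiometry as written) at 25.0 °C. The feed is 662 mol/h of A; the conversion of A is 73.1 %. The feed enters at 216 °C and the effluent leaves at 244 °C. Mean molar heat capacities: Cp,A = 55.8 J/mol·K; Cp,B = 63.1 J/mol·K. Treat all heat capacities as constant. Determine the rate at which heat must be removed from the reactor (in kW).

Q_out = 5.61 kW

Extent of reaction ξ = 0.731 × 662 = 483.92 mol/h
Reaction term: ξ·ΔH°_rxn = 483.92 × -45.5 = -22018 kJ/h
Sensible, feed 216→25 °C: -7055.5 kJ/h
Outlet flows (mol/h): A 178.08, B 483.92
Sensible, products 25→244 °C: 8863.4 kJ/h
Q = ΔH = -20210 kJ/h = -5.614 kW
Heat removed = 5.614 kW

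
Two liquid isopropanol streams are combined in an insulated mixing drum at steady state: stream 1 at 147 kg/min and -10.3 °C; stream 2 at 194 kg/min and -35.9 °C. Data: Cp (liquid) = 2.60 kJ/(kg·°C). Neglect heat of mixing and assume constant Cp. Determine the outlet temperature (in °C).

T_out = -24.9 °C

Energy balance with Q = 0: Σ ṁᵢCp,ᵢ(T_out − Tᵢ) = 0
T_out = Σ ṁᵢCp,ᵢTᵢ / Σ ṁᵢCp,ᵢ
      = -22045 / 886.6 = -24.864 °C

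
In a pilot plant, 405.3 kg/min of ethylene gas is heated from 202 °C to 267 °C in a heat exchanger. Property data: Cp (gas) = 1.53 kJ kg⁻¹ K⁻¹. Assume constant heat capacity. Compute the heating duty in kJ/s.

Q = 672 kJ/s

Q = ṁ·Cp·ΔT = 405.3 × 1.53 × (267 − 202) = 40307 kJ/min
Converting: 40307 / 60 s = 671.78 kW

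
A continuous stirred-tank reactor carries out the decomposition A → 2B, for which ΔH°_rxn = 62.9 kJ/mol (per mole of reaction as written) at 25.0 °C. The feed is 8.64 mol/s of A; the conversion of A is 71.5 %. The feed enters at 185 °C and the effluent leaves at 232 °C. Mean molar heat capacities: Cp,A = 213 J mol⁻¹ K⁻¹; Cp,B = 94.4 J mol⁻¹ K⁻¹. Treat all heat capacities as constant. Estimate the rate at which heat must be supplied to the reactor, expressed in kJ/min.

Extent of reaction ξ = 0.715 × 8.64 = 6.1776 mol/s
Reaction term: ξ·ΔH°_rxn = 6.1776 × 62.9 = 388.57 kJ/s
Sensible, feed 185→25 °C: -294.45 kJ/s
Outlet flows (mol/s): A 2.4624, B 12.355
Sensible, products 25→232 °C: 350 kJ/s
Q = ΔH = 444.12 kJ/s = 444.12 kW
Heat supplied = 26647 kJ/min

Q_in = 26600 kJ/min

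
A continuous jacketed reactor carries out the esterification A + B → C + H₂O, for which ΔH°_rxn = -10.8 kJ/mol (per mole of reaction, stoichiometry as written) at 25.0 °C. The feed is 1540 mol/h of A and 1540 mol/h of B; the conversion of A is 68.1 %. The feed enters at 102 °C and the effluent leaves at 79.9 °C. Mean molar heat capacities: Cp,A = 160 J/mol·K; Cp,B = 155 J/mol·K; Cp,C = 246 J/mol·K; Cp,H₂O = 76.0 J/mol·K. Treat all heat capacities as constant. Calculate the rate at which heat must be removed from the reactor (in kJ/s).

Extent of reaction ξ = 0.681 × 1540 = 1048.7 mol/h
Reaction term: ξ·ΔH°_rxn = 1048.7 × -10.8 = -11326 kJ/h
Sensible, feed 102→25 °C: -37353 kJ/h
Outlet flows (mol/h): A 491.26, B 491.26, C 1048.7, H₂O 1048.7
Sensible, products 25→79.9 °C: 27035 kJ/h
Q = ΔH = -21644 kJ/h = -6.0122 kW
Heat removed = 6.0122 kJ/s

Q_out = 6.01 kJ/s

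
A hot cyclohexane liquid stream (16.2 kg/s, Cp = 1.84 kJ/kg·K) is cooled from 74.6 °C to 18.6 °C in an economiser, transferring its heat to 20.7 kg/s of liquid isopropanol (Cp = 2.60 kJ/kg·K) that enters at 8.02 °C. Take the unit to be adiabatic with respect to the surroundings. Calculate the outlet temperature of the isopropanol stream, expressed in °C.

Heat released by hot stream: Q = 16.2 × 1.84 × (74.6 − 18.6) = 1669.2 kJ/s
Energy balance on cold side (adiabatic exchanger): Q = ṁ_c·Cp_c·(T_c,out − T_c,in)
T_c,out = 8.02 + 1669.2/(20.7 × 2.60) = 39.035 °C

T_c,out = 39.0 °C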